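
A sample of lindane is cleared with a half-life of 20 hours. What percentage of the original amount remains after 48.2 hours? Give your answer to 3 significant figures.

n = 48.2/20 ≈ 2.41 half-lives.
Fraction remaining = (1/2)^2.41 ≈ 0.18816, i.e. 18.816%.

18.8%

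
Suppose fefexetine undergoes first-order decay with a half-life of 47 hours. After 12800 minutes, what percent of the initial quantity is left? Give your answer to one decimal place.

4.3%

12800 minutes = 213.333 hours.
n = 213.333/47 ≈ 4.539 half-lives.
Fraction remaining = (1/2)^4.539 ≈ 0.043015, i.e. 4.3015%.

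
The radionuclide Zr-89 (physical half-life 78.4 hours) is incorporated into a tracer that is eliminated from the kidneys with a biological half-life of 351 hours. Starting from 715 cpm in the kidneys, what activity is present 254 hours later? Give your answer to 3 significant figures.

45.8 cpm

1/t_eff = 1/t_phys + 1/t_biol = 1/78.4 + 1/351 = 0.015604 per hour.
t_eff = 78.4 × 351 / (78.4 + 351) ≈ 64.086 hours.
Remaining = 715 × (1/2)^(254/64.086) = 715 × (1/2)^3.9634 ≈ 45.834 cpm.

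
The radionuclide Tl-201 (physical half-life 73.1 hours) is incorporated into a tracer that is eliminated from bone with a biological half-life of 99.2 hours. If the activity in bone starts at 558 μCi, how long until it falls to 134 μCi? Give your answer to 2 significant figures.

1/t_eff = 1/t_phys + 1/t_biol = 1/73.1 + 1/99.2 = 0.023761 per hour.
t_eff = 73.1 × 99.2 / (73.1 + 99.2) ≈ 42.087 hours.
n = log₂(558/134) ≈ 2.058; t = 2.058 × 42.087 ≈ 86.616 hours.

87 hours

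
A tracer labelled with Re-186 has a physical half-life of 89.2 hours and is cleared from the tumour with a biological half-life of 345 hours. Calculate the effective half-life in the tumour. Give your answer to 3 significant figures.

1/t_eff = 1/t_phys + 1/t_biol = 1/89.2 + 1/345 = 0.014109 per hour.
t_eff = 89.2 × 345 / (89.2 + 345) ≈ 70.875 hours.

70.9 hours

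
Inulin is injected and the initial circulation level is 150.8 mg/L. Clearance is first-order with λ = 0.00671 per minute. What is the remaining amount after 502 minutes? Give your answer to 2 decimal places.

t½ = ln 2 / λ = 0.69315 / 0.00671 ≈ 103.3 minutes.
Number of half-lives: n = 502/103.3 ≈ 4.8596.
Remaining = 150.8 × (1/2)^4.8596 = 150.8 × 0.034444 ≈ 5.1942 mg/L.

5.19 mg/L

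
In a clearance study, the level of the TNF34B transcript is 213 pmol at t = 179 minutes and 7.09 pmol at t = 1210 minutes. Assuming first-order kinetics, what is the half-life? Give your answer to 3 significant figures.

210 minutes

Over Δt = 1210 − 179 = 1031 minutes, the level fell by a factor of 213/7.09 ≈ 30.042.
n = log₂(30.042) ≈ 4.9089 half-lives, so t½ = 1031/4.9089 ≈ 210.03 minutes.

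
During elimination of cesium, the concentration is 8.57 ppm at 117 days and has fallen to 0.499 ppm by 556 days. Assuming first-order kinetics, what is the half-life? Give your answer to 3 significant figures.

107 days

Over Δt = 556 − 117 = 439 days, the level fell by a factor of 8.57/0.499 ≈ 17.174.
n = log₂(17.174) ≈ 4.1022 half-lives, so t½ = 439/4.1022 ≈ 107.02 days.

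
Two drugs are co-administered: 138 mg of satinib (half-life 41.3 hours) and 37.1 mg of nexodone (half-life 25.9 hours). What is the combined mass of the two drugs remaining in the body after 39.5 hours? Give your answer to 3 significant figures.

satinib: 138 × (1/2)^(39.5/41.3) = 138 × (1/2)^0.95642 ≈ 71.116 mg.
nexodone: 37.1 × (1/2)^(39.5/25.9) = 37.1 × (1/2)^1.5251 ≈ 12.891 mg.
Total = 71.116 + 12.891 ≈ 84.007 mg.

84.0 mg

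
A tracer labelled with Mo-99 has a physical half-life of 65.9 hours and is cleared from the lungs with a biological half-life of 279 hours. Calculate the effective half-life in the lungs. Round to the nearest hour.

53 hours

1/t_eff = 1/t_phys + 1/t_biol = 1/65.9 + 1/279 = 0.018759 per hour.
t_eff = 65.9 × 279 / (65.9 + 279) ≈ 53.308 hours.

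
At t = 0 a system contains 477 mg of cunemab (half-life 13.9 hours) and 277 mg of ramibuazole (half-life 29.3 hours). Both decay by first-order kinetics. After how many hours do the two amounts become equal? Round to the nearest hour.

Set 477·(1/2)^(t/13.9) = 277·(1/2)^(t/29.3).
Taking log₂: log₂(477/277) = t·(1/13.9 − 1/29.3).
log₂(1.722) = 0.7841; 1/13.9 − 1/29.3 = 0.037813.
t = 0.7841 / 0.037813 ≈ 20.736 hours.

21 hours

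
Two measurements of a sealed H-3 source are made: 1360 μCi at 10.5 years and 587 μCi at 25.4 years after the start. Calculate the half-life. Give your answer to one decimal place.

12.3 years

Over Δt = 25.4 − 10.5 = 14.9 years, the level fell by a factor of 1360/587 ≈ 2.3169.
n = log₂(2.3169) ≈ 1.2122 half-lives, so t½ = 14.9/1.2122 ≈ 12.292 years.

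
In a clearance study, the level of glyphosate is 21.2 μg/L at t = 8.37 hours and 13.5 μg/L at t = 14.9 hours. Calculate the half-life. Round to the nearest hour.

Over Δt = 14.9 − 8.37 = 6.53 hours, the level fell by a factor of 21.2/13.5 ≈ 1.5704.
n = log₂(1.5704) ≈ 0.6511 half-lives, so t½ = 6.53/0.6511 ≈ 10.029 hours.

10 hours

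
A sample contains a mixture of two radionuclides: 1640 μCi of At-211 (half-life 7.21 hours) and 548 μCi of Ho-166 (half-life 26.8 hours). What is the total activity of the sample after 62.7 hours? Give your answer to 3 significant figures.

At-211: 1640 × (1/2)^(62.7/7.21) = 1640 × (1/2)^8.6963 ≈ 3.9538 μCi.
Ho-166: 548 × (1/2)^(62.7/26.8) = 548 × (1/2)^2.3396 ≈ 108.27 μCi.
Total = 3.9538 + 108.27 ≈ 112.22 μCi.

112 μCi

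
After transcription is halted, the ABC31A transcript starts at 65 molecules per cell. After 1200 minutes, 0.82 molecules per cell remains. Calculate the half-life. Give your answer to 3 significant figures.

190 minutes

A/A₀ = 0.82/65 ≈ 0.012615.
n = log₂(79.268) ≈ 6.3087 half-lives elapsed in 1200 minutes.
t½ = 1200/6.3087 ≈ 190.21 minutes.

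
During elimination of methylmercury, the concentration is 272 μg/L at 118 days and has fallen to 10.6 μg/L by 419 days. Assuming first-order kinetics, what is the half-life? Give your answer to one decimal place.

64.3 days

Over Δt = 419 − 118 = 301 days, the level fell by a factor of 272/10.6 ≈ 25.66.
n = log₂(25.66) ≈ 4.6815 half-lives, so t½ = 301/4.6815 ≈ 64.296 days.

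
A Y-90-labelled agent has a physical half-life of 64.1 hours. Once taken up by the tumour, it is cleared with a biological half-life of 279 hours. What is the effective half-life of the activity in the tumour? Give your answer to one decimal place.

1/t_eff = 1/t_phys + 1/t_biol = 1/64.1 + 1/279 = 0.019185 per hour.
t_eff = 64.1 × 279 / (64.1 + 279) ≈ 52.124 hours.

52.1 hours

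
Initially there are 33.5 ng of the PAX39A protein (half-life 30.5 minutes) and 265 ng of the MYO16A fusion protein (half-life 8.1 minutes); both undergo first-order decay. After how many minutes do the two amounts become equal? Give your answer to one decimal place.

32.9 minutes

Set 33.5·(1/2)^(t/30.5) = 265·(1/2)^(t/8.1).
Taking log₂: log₂(33.5/265) = t·(1/30.5 − 1/8.1).
log₂(0.12642) = -2.9838; 1/30.5 − 1/8.1 = -0.09067.
t = -2.9838 / -0.09067 ≈ 32.908 minutes.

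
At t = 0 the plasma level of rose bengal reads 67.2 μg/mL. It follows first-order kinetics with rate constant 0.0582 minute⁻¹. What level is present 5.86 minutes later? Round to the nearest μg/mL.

48 μg/mL

t½ = ln 2 / k = 0.69315 / 0.0582 ≈ 11.91 minutes.
Number of half-lives: n = 5.86/11.91 ≈ 0.49203.
Remaining = 67.2 × (1/2)^0.49203 = 67.2 × 0.71102 ≈ 47.781 μg/mL.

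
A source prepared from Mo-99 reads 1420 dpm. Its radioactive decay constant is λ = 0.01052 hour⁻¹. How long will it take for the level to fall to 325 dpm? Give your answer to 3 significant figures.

140 hours

t½ = ln 2 / λ = 0.69315 / 0.01052 ≈ 65.889 hours.
Fraction remaining = 325/1420 ≈ 0.22887.
n = log₂(1420/325) = ln(4.3692)/ln 2 ≈ 2.1274 half-lives.
t = n × t½ = 2.1274 × 65.889 ≈ 140.17 hours.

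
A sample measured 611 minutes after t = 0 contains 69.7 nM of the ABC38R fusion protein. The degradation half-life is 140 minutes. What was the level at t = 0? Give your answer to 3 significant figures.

1440 nM

Number of half-lives elapsed: n = 611/140 ≈ 4.3643.
A₀ = A × 2^n = 69.7 × 2^4.3643 = 69.7 × 20.596 ≈ 1435.5 nM.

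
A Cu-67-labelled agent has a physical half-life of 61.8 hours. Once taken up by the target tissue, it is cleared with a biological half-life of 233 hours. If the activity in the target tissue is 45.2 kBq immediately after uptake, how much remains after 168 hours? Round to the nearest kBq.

1/t_eff = 1/t_phys + 1/t_biol = 1/61.8 + 1/233 = 0.020473 per hour.
t_eff = 61.8 × 233 / (61.8 + 233) ≈ 48.845 hours.
Remaining = 45.2 × (1/2)^(168/48.845) = 45.2 × (1/2)^3.4395 ≈ 4.1663 kBq.

4 kBq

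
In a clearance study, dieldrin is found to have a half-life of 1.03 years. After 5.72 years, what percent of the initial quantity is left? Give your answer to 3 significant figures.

n = 5.72/1.03 ≈ 5.5534 half-lives.
Fraction remaining = (1/2)^5.5534 ≈ 0.021294, i.e. 2.1294%.

2.13%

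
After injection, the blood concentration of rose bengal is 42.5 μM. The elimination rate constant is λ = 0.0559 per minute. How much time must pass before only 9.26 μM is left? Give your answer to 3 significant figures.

t½ = ln 2 / λ = 0.69315 / 0.0559 ≈ 12.4 minutes.
Fraction remaining = 9.26/42.5 ≈ 0.21788.
n = log₂(42.5/9.26) = ln(4.5896)/ln 2 ≈ 2.1984 half-lives.
t = n × t½ = 2.1984 × 12.4 ≈ 27.259 minutes.

27.3 minutes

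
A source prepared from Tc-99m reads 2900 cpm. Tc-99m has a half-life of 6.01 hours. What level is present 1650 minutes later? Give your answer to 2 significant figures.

Convert the elapsed time: 1650 minutes = 27.5 hours.
Number of half-lives: n = 27.5/6.01 ≈ 4.5757.
Remaining = 2900 × (1/2)^4.5757 = 2900 × 0.041935 ≈ 121.61 cpm.

120 cpm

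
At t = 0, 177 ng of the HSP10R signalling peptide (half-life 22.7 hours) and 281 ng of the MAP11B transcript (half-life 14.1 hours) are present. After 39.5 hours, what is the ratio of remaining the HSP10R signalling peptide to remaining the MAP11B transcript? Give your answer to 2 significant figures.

HSP10R signalling peptide: 177 × (1/2)^(39.5/22.7) = 177 × (1/2)^1.7401 ≈ 52.985 ng.
MAP11B transcript: 281 × (1/2)^(39.5/14.1) = 281 × (1/2)^2.8014 ≈ 40.308 ng.
Ratio ≈ 52.985 / 40.308 ≈ 1.3145.

1.3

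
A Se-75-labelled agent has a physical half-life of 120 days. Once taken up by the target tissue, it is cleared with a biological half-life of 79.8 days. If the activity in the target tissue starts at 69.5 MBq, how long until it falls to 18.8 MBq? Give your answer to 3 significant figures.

90.4 days

1/t_eff = 1/t_phys + 1/t_biol = 1/120 + 1/79.8 = 0.020865 per day.
t_eff = 120 × 79.8 / (120 + 79.8) ≈ 47.928 days.
n = log₂(69.5/18.8) ≈ 1.8863; t = 1.8863 × 47.928 ≈ 90.406 days.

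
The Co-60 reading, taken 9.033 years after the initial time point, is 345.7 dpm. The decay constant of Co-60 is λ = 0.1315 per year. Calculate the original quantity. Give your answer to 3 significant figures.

t½ = ln 2 / λ = 0.69315 / 0.1315 ≈ 5.2711 years.
Number of half-lives elapsed: n = 9.033/5.2711 ≈ 1.7137.
A₀ = A × 2^n = 345.7 × 2^1.7137 = 345.7 × 3.28 ≈ 1133.9 dpm.

1130 dpm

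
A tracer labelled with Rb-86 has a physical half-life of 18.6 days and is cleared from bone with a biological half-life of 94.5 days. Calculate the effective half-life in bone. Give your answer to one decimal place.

1/t_eff = 1/t_phys + 1/t_biol = 1/18.6 + 1/94.5 = 0.064345 per day.
t_eff = 18.6 × 94.5 / (18.6 + 94.5) ≈ 15.541 days.

15.5 days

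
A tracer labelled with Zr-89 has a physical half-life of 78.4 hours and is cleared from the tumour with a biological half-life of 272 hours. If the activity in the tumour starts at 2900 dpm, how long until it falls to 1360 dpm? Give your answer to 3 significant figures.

1/t_eff = 1/t_phys + 1/t_biol = 1/78.4 + 1/272 = 0.016432 per hour.
t_eff = 78.4 × 272 / (78.4 + 272) ≈ 60.858 hours.
n = log₂(2900/1360) ≈ 1.0924; t = 1.0924 × 60.858 ≈ 66.485 hours.

66.5 hours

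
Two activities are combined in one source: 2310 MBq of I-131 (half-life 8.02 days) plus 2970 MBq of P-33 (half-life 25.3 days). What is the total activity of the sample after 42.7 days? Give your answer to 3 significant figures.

980 MBq

I-131: 2310 × (1/2)^(42.7/8.02) = 2310 × (1/2)^5.3242 ≈ 57.66 MBq.
P-33: 2970 × (1/2)^(42.7/25.3) = 2970 × (1/2)^1.6877 ≈ 921.92 MBq.
Total = 57.66 + 921.92 ≈ 979.58 MBq.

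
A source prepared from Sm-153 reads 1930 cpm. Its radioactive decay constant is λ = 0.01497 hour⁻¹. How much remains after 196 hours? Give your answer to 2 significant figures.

100 cpm

t½ = ln 2 / λ = 0.69315 / 0.01497 ≈ 46.302 hours.
Number of half-lives: n = 196/46.302 ≈ 4.233.
Remaining = 1930 × (1/2)^4.233 = 1930 × 0.053177 ≈ 102.63 cpm.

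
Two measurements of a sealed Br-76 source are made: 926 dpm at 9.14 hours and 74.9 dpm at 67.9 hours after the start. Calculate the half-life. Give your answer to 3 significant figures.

Over Δt = 67.9 − 9.14 = 58.76 hours, the level fell by a factor of 926/74.9 ≈ 12.363.
n = log₂(12.363) ≈ 3.628 half-lives, so t½ = 58.76/3.628 ≈ 16.196 hours.

16.2 hours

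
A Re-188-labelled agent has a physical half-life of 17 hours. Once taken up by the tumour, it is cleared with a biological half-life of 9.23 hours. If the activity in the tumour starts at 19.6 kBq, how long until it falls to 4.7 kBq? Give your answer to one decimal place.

12.3 hours

1/t_eff = 1/t_phys + 1/t_biol = 1/17 + 1/9.23 = 0.16717 per hour.
t_eff = 17 × 9.23 / (17 + 9.23) ≈ 5.9821 hours.
n = log₂(19.6/4.7) ≈ 2.0601; t = 2.0601 × 5.9821 ≈ 12.324 hours.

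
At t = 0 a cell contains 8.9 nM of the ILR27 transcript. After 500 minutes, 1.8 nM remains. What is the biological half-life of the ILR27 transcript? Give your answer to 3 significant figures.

217 minutes

A/A₀ = 1.8/8.9 ≈ 0.20225.
n = log₂(4.9444) ≈ 2.3058 half-lives elapsed in 500 minutes.
t½ = 500/2.3058 ≈ 216.84 minutes.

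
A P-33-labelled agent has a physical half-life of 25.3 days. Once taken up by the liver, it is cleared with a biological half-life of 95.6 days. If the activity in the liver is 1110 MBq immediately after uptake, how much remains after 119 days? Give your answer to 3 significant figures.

1/t_eff = 1/t_phys + 1/t_biol = 1/25.3 + 1/95.6 = 0.049986 per day.
t_eff = 25.3 × 95.6 / (25.3 + 95.6) ≈ 20.006 days.
Remaining = 1110 × (1/2)^(119/20.006) = 1110 × (1/2)^5.9483 ≈ 17.976 MBq.

18.0 MBq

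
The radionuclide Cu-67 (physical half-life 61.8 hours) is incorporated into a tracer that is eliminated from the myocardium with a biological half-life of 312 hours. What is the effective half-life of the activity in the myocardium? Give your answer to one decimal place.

1/t_eff = 1/t_phys + 1/t_biol = 1/61.8 + 1/312 = 0.019386 per hour.
t_eff = 61.8 × 312 / (61.8 + 312) ≈ 51.583 hours.

51.6 hours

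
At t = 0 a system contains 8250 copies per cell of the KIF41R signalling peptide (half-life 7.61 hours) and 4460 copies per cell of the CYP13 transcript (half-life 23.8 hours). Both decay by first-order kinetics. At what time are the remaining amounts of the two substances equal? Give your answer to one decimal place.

9.9 hours

Set 8250·(1/2)^(t/7.61) = 4460·(1/2)^(t/23.8).
Taking log₂: log₂(8250/4460) = t·(1/7.61 − 1/23.8).
log₂(1.8498) = 0.88735; 1/7.61 − 1/23.8 = 0.089389.
t = 0.88735 / 0.089389 ≈ 9.9268 hours.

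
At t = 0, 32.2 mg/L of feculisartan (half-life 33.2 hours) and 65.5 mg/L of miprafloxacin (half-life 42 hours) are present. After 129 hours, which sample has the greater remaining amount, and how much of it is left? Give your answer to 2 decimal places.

feculisartan: 32.2 × (1/2)^3.8855 ≈ 2.1787 mg/L.
miprafloxacin: 65.5 × (1/2)^3.0714 ≈ 7.792 mg/L.
Miprafloxacin has more remaining, at ≈ 7.792 mg/L.

miprafloxacin, 7.79 mg/L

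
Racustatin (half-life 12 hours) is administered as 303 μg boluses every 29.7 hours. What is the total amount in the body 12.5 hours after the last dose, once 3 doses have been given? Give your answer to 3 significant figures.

The 3 doses were given 71.9, 42.2, 12.5 hours ago.
Total = 303·(1/2)^(71.9/12) + 303·(1/2)^(42.2/12) + 303·(1/2)^(12.5/12)
      = 4.7618 + 26.474 + 147.19 ≈ 178.42 μg.

178 μg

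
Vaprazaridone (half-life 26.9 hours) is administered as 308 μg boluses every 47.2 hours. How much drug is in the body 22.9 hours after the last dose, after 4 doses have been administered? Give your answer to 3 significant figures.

241 μg

The 4 doses were given 164.5, 117.3, 70.1, 22.9 hours ago.
Total = 308·(1/2)^(164.5/26.9) + 308·(1/2)^(117.3/26.9) + 308·(1/2)^(70.1/26.9) + 308·(1/2)^(22.9/26.9)
      = 4.443 + 14.993 + 50.592 + 170.72 ≈ 240.75 μg.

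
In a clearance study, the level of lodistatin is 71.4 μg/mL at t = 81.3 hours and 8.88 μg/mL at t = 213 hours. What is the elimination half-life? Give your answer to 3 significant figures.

Over Δt = 213 − 81.3 = 131.7 hours, the level fell by a factor of 71.4/8.88 ≈ 8.0405.
n = log₂(8.0405) ≈ 3.0073 half-lives, so t½ = 131.7/3.0073 ≈ 43.794 hours.

43.8 hours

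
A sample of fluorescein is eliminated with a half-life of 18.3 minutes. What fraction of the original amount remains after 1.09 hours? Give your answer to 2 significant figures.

1.09 hours = 65.4 minutes.
n = 65.4/18.3 ≈ 3.5738 half-lives.
Fraction remaining = (1/2)^3.5738 ≈ 0.083982.

0.084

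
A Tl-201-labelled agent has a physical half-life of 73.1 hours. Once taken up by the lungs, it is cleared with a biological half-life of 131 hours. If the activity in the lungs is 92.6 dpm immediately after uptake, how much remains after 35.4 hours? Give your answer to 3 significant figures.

1/t_eff = 1/t_phys + 1/t_biol = 1/73.1 + 1/131 = 0.021313 per hour.
t_eff = 73.1 × 131 / (73.1 + 131) ≈ 46.919 hours.
Remaining = 92.6 × (1/2)^(35.4/46.919) = 92.6 × (1/2)^0.7545 ≈ 54.889 dpm.

54.9 dpm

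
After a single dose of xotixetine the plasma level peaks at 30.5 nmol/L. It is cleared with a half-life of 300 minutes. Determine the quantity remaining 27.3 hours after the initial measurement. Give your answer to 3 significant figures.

0.693 nmol/L

Convert the elapsed time: 27.3 hours = 1638 minutes.
Number of half-lives: n = 1638/300 ≈ 5.46.
Remaining = 30.5 × (1/2)^5.46 = 30.5 × 0.022718 ≈ 0.69291 nmol/L.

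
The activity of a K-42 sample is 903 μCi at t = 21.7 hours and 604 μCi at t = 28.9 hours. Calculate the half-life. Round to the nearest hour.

Over Δt = 28.9 − 21.7 = 7.2 hours, the level fell by a factor of 903/604 ≈ 1.495.
n = log₂(1.495) ≈ 0.58018 half-lives, so t½ = 7.2/0.58018 ≈ 12.41 hours.

12 hours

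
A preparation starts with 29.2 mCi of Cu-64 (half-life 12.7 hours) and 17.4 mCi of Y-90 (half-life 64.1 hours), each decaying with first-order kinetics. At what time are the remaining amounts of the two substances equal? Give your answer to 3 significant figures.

Set 29.2·(1/2)^(t/12.7) = 17.4·(1/2)^(t/64.1).
Taking log₂: log₂(29.2/17.4) = t·(1/12.7 − 1/64.1).
log₂(1.6782) = 0.74688; 1/12.7 − 1/64.1 = 0.06314.
t = 0.74688 / 0.06314 ≈ 11.829 hours.

11.8 hours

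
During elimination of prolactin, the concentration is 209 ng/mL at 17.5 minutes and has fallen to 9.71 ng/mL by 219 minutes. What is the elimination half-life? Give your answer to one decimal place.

Over Δt = 219 − 17.5 = 201.5 minutes, the level fell by a factor of 209/9.71 ≈ 21.524.
n = log₂(21.524) ≈ 4.4279 half-lives, so t½ = 201.5/4.4279 ≈ 45.507 minutes.

45.5 minutes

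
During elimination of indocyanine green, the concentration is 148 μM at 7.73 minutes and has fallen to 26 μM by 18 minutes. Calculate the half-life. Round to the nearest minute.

Over Δt = 18 − 7.73 = 10.27 minutes, the level fell by a factor of 148/26 ≈ 5.6923.
n = log₂(5.6923) ≈ 2.509 half-lives, so t½ = 10.27/2.509 ≈ 4.0932 minutes.

4 minutes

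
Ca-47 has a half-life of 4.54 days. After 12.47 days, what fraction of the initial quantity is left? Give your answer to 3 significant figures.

n = 12.47/4.54 ≈ 2.7467 half-lives.
Fraction remaining = (1/2)^2.7467 ≈ 0.14899.

0.149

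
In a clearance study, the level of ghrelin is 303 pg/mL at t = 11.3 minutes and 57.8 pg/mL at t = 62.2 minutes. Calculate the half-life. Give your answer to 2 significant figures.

Over Δt = 62.2 − 11.3 = 50.9 minutes, the level fell by a factor of 303/57.8 ≈ 5.2422.
n = log₂(5.2422) ≈ 2.3902 half-lives, so t½ = 50.9/2.3902 ≈ 21.295 minutes.

21 minutes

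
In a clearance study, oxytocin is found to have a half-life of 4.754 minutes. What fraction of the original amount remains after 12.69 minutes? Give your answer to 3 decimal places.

0.157

n = 12.69/4.754 ≈ 2.6693 half-lives.
Fraction remaining = (1/2)^2.6693 ≈ 0.1572.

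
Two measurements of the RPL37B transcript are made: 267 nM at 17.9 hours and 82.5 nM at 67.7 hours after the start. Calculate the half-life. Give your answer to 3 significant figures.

Over Δt = 67.7 − 17.9 = 49.8 hours, the level fell by a factor of 267/82.5 ≈ 3.2364.
n = log₂(3.2364) ≈ 1.6944 half-lives, so t½ = 49.8/1.6944 ≈ 29.391 hours.

29.4 hours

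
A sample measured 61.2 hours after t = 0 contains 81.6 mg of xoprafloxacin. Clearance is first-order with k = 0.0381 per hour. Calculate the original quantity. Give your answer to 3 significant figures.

840 mg

t½ = ln 2 / k = 0.69315 / 0.0381 ≈ 18.193 hours.
Number of half-lives elapsed: n = 61.2/18.193 ≈ 3.364.
A₀ = A × 2^n = 81.6 × 2^3.364 = 81.6 × 10.296 ≈ 840.12 mg.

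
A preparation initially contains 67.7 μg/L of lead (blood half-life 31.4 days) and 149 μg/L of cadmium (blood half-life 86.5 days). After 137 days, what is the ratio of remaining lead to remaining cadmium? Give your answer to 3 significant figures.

0.0662

lead: 67.7 × (1/2)^(137/31.4) = 67.7 × (1/2)^4.3631 ≈ 3.2899 μg/L.
cadmium: 149 × (1/2)^(137/86.5) = 149 × (1/2)^1.5838 ≈ 49.706 μg/L.
Ratio ≈ 3.2899 / 49.706 ≈ 0.066186.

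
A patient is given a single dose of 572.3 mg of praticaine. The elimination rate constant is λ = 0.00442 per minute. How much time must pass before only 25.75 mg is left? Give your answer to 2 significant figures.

700 minutes

t½ = ln 2 / λ = 0.69315 / 0.00442 ≈ 156.82 minutes.
Fraction remaining = 25.75/572.3 ≈ 0.044994.
n = log₂(572.3/25.75) = ln(22.225)/ln 2 ≈ 4.4741 half-lives.
t = n × t½ = 4.4741 × 156.82 ≈ 701.64 minutes.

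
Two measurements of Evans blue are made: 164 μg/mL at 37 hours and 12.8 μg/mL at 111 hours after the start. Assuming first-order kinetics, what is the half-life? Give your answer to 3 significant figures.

20.1 hours

Over Δt = 111 − 37 = 74 hours, the level fell by a factor of 164/12.8 ≈ 12.812.
n = log₂(12.812) ≈ 3.6795 half-lives, so t½ = 74/3.6795 ≈ 20.112 hours.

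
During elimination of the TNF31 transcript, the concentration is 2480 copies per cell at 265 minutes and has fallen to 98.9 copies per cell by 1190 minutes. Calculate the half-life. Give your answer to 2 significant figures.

Over Δt = 1190 − 265 = 925 minutes, the level fell by a factor of 2480/98.9 ≈ 25.076.
n = log₂(25.076) ≈ 4.6482 half-lives, so t½ = 925/4.6482 ≈ 199 minutes.

200 minutes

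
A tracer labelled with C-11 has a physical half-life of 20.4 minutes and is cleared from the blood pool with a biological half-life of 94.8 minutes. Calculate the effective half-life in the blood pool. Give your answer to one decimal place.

1/t_eff = 1/t_phys + 1/t_biol = 1/20.4 + 1/94.8 = 0.059568 per minute.
t_eff = 20.4 × 94.8 / (20.4 + 94.8) ≈ 16.788 minutes.

16.8 minutes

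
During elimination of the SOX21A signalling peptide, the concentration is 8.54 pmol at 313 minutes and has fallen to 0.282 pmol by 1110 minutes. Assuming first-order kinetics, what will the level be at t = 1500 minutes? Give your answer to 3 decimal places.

0.053 pmol

Over Δt = 1110 − 313 = 797 minutes, the level fell by a factor of 8.54/0.282 ≈ 30.284.
n = log₂(30.284) ≈ 4.9205 half-lives, so t½ = 797/4.9205 ≈ 161.98 minutes.
From t = 1110 to t = 1500: 0.282 × (1/2)^((1500−1110)/161.98) ≈ 0.053142 pmol.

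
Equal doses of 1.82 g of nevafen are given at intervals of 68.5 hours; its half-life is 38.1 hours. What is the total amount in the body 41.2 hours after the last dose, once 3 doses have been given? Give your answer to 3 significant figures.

1.18 g

The 3 doses were given 178.2, 109.7, 41.2 hours ago.
Total = 1.82·(1/2)^(178.2/38.1) + 1.82·(1/2)^(109.7/38.1) + 1.82·(1/2)^(41.2/38.1)
      = 0.071138 + 0.24736 + 0.8601 ≈ 1.1786 g.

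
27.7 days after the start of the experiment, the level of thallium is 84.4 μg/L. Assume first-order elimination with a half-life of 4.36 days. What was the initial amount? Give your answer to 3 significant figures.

6900 μg/L

Number of half-lives elapsed: n = 27.7/4.36 ≈ 6.3532.
A₀ = A × 2^n = 84.4 × 2^6.3532 = 84.4 × 81.754 ≈ 6900 μg/L.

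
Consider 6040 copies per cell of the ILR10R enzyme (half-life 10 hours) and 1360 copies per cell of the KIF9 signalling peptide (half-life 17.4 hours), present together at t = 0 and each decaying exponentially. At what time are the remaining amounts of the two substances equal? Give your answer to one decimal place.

Set 6040·(1/2)^(t/10) = 1360·(1/2)^(t/17.4).
Taking log₂: log₂(6040/1360) = t·(1/10 − 1/17.4).
log₂(4.4412) = 2.1509; 1/10 − 1/17.4 = 0.042529.
t = 2.1509 / 0.042529 ≈ 50.576 hours.

50.6 hours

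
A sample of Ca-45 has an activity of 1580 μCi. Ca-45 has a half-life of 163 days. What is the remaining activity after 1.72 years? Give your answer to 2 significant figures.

Convert the elapsed time: 1.72 years = 627.8 days.
Number of half-lives: n = 627.8/163 ≈ 3.8515.
Remaining = 1580 × (1/2)^3.8515 = 1580 × 0.069274 ≈ 109.45 μCi.

110 μCi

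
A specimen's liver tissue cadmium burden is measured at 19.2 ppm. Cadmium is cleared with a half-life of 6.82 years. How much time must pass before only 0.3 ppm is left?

0.3/19.2 = 1/64, so 6 half-lives have elapsed.
t = 6 × 6.82 = 40.92 years.

40.92 years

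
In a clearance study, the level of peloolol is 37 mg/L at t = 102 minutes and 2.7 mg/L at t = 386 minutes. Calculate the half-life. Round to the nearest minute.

75 minutes

Over Δt = 386 − 102 = 284 minutes, the level fell by a factor of 37/2.7 ≈ 13.704.
n = log₂(13.704) ≈ 3.7765 half-lives, so t½ = 284/3.7765 ≈ 75.202 minutes.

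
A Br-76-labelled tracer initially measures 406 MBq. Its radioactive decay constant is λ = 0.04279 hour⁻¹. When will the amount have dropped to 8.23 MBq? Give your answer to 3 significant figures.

91.1 hours

t½ = ln 2 / λ = 0.69315 / 0.04279 ≈ 16.199 hours.
Fraction remaining = 8.23/406 ≈ 0.020271.
n = log₂(406/8.23) = ln(49.332)/ln 2 ≈ 5.6244 half-lives.
t = n × t½ = 5.6244 × 16.199 ≈ 91.109 hours.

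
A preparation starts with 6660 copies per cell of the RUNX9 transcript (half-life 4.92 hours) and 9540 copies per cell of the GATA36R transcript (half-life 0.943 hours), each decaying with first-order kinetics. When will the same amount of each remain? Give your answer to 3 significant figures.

0.605 hours

Set 6660·(1/2)^(t/4.92) = 9540·(1/2)^(t/0.943).
Taking log₂: log₂(6660/9540) = t·(1/4.92 − 1/0.943).
log₂(0.69811) = -0.51847; 1/4.92 − 1/0.943 = -0.85719.
t = -0.51847 / -0.85719 ≈ 0.60484 hours.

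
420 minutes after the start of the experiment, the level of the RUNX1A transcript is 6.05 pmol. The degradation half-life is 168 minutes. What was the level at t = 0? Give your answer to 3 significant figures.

34.2 pmol

Number of half-lives elapsed: n = 420/168 ≈ 2.5.
A₀ = A × 2^n = 6.05 × 2^2.5 = 6.05 × 5.6569 ≈ 34.224 pmol.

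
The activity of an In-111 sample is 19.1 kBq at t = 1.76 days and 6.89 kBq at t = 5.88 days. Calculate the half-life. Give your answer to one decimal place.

Over Δt = 5.88 − 1.76 = 4.12 days, the level fell by a factor of 19.1/6.89 ≈ 2.7721.
n = log₂(2.7721) ≈ 1.471 half-lives, so t½ = 4.12/1.471 ≈ 2.8008 days.

2.8 days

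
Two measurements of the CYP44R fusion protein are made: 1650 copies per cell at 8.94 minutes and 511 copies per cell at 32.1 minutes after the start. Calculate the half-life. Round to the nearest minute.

Over Δt = 32.1 − 8.94 = 23.16 minutes, the level fell by a factor of 1650/511 ≈ 3.229.
n = log₂(3.229) ≈ 1.6911 half-lives, so t½ = 23.16/1.6911 ≈ 13.695 minutes.

14 minutes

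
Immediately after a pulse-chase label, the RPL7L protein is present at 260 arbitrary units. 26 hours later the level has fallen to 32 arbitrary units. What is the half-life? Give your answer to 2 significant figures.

A/A₀ = 32/260 ≈ 0.12308.
n = log₂(8.125) ≈ 3.0224 half-lives elapsed in 26 hours.
t½ = 26/3.0224 ≈ 8.6025 hours.

8.6 hours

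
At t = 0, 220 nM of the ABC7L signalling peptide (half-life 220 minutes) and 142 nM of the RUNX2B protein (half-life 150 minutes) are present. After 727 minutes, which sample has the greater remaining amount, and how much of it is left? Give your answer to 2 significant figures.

ABC7L signalling peptide, 22 nM

ABC7L signalling peptide: 220 × (1/2)^3.3045 ≈ 22.267 nM.
RUNX2B protein: 142 × (1/2)^4.8467 ≈ 4.9351 nM.
ABC7L signalling peptide has more remaining, at ≈ 22.267 nM.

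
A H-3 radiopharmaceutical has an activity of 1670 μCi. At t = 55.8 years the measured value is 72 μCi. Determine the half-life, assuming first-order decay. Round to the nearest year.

A/A₀ = 72/1670 ≈ 0.043114.
n = log₂(23.194) ≈ 4.5357 half-lives elapsed in 55.8 years.
t½ = 55.8/4.5357 ≈ 12.302 years.

12 years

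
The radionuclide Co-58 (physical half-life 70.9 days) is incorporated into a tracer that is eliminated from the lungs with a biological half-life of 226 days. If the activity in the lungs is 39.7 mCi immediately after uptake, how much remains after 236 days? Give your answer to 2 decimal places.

1/t_eff = 1/t_phys + 1/t_biol = 1/70.9 + 1/226 = 0.018529 per day.
t_eff = 70.9 × 226 / (70.9 + 226) ≈ 53.969 days.
Remaining = 39.7 × (1/2)^(236/53.969) = 39.7 × (1/2)^4.3729 ≈ 1.9161 mCi.

1.92 mCi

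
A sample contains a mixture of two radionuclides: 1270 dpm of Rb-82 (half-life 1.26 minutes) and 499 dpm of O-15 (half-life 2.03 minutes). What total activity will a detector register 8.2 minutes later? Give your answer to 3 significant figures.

Rb-82: 1270 × (1/2)^(8.2/1.26) = 1270 × (1/2)^6.5079 ≈ 13.955 dpm.
O-15: 499 × (1/2)^(8.2/2.03) = 499 × (1/2)^4.0394 ≈ 30.347 dpm.
Total = 13.955 + 30.347 ≈ 44.302 dpm.

44.3 dpm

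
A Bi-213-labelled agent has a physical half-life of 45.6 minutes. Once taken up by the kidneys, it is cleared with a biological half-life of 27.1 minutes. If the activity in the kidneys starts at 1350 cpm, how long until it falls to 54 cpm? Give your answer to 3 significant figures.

78.9 minutes

1/t_eff = 1/t_phys + 1/t_biol = 1/45.6 + 1/27.1 = 0.05883 per minute.
t_eff = 45.6 × 27.1 / (45.6 + 27.1) ≈ 16.998 minutes.
n = log₂(1350/54) ≈ 4.6439; t = 4.6439 × 16.998 ≈ 78.937 minutes.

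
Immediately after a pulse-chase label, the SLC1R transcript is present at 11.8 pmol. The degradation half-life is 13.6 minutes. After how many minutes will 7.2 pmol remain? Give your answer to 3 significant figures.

9.69 minutes

Fraction remaining = 7.2/11.8 ≈ 0.61017.
n = log₂(11.8/7.2) = ln(1.6389)/ln 2 ≈ 0.71272 half-lives.
t = n × t½ = 0.71272 × 13.6 ≈ 9.693 minutes.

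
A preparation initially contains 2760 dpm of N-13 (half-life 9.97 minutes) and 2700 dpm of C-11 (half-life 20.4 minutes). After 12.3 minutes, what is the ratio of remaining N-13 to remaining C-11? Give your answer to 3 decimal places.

N-13: 2760 × (1/2)^(12.3/9.97) = 2760 × (1/2)^1.2337 ≈ 1173.6 dpm.
C-11: 2700 × (1/2)^(12.3/20.4) = 2700 × (1/2)^0.60294 ≈ 1777.7 dpm.
Ratio ≈ 1173.6 / 1777.7 ≈ 0.66019.

0.660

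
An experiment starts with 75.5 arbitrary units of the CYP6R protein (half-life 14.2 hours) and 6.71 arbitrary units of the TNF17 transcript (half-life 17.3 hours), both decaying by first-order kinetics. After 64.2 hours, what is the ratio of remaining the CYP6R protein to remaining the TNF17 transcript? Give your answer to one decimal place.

CYP6R protein: 75.5 × (1/2)^(64.2/14.2) = 75.5 × (1/2)^4.5211 ≈ 3.2882 arbitrary units.
TNF17 transcript: 6.71 × (1/2)^(64.2/17.3) = 6.71 × (1/2)^3.711 ≈ 0.5124 arbitrary units.
Ratio ≈ 3.2882 / 0.5124 ≈ 6.4172.

6.4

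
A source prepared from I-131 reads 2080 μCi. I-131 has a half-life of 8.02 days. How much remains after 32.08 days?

130 μCi

Elapsed time is 4 half-lives (32.08/8.02).
Each half-life halves the amount: 2080 × (1/2)^4 = 2080/16 = 130 μCi.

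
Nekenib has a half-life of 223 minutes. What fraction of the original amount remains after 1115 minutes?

0.03125

n = 1115/223 ≈ 5 half-lives.
Fraction remaining = (1/2)^5 ≈ 0.03125.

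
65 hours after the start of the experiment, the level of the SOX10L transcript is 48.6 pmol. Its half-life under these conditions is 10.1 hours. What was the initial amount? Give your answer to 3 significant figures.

Number of half-lives elapsed: n = 65/10.1 ≈ 6.4356.
A₀ = A × 2^n = 48.6 × 2^6.4356 = 48.6 × 86.561 ≈ 4206.9 pmol.

4210 pmol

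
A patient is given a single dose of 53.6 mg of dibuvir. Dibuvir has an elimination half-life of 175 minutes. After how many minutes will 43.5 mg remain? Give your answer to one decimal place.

Fraction remaining = 43.5/53.6 ≈ 0.81157.
n = log₂(53.6/43.5) = ln(1.2322)/ln 2 ≈ 0.30122 half-lives.
t = n × t½ = 0.30122 × 175 ≈ 52.713 minutes.

52.7 minutes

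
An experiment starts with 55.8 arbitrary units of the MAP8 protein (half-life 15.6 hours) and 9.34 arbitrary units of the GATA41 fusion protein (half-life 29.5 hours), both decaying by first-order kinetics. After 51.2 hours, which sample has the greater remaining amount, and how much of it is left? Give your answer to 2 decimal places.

MAP8 protein: 55.8 × (1/2)^3.2821 ≈ 5.7364 arbitrary units.
GATA41 fusion protein: 9.34 × (1/2)^1.7356 ≈ 2.8047 arbitrary units.
MAP8 protein has more remaining, at ≈ 5.7364 arbitrary units.

MAP8 protein, 5.74 arbitrary units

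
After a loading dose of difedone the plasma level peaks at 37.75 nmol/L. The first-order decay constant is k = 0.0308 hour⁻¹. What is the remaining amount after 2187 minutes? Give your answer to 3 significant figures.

12.3 nmol/L

t½ = ln 2 / k = 0.69315 / 0.0308 ≈ 22.505 hours.
Convert the elapsed time: 2187 minutes = 36.45 hours.
Number of half-lives: n = 36.45/22.505 ≈ 1.6197.
Remaining = 37.75 × (1/2)^1.6197 = 37.75 × 0.32541 ≈ 12.284 nmol/L.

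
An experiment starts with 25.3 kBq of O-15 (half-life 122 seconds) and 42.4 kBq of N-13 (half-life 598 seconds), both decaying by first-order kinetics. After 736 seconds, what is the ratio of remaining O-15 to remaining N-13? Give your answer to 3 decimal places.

O-15: 25.3 × (1/2)^(736/122) = 25.3 × (1/2)^6.0328 ≈ 0.38643 kBq.
N-13: 42.4 × (1/2)^(736/598) = 42.4 × (1/2)^1.2308 ≈ 18.066 kBq.
Ratio ≈ 0.38643 / 18.066 ≈ 0.02139.

0.021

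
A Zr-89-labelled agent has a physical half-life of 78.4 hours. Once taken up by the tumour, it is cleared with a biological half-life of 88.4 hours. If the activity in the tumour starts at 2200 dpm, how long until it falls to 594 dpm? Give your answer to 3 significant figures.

78.5 hours

1/t_eff = 1/t_phys + 1/t_biol = 1/78.4 + 1/88.4 = 0.024067 per hour.
t_eff = 78.4 × 88.4 / (78.4 + 88.4) ≈ 41.55 hours.
n = log₂(2200/594) ≈ 1.889; t = 1.889 × 41.55 ≈ 78.487 hours.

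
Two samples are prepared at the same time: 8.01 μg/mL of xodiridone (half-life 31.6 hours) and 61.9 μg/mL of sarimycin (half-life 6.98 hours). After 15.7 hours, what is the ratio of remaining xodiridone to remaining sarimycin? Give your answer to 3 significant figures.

0.436

xodiridone: 8.01 × (1/2)^(15.7/31.6) = 8.01 × (1/2)^0.49684 ≈ 5.6764 μg/mL.
sarimycin: 61.9 × (1/2)^(15.7/6.98) = 61.9 × (1/2)^2.2493 ≈ 13.019 μg/mL.
Ratio ≈ 5.6764 / 13.019 ≈ 0.43599.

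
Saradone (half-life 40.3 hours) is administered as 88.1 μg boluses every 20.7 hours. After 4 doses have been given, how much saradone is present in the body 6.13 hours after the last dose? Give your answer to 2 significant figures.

The 4 doses were given 68.23, 47.53, 26.83, 6.13 hours ago.
Total = 88.1·(1/2)^(68.23/40.3) + 88.1·(1/2)^(47.53/40.3) + 88.1·(1/2)^(26.83/40.3) + 88.1·(1/2)^(6.13/40.3)
      = 27.247 + 38.899 + 55.535 + 79.284 ≈ 200.96 μg.

200 μg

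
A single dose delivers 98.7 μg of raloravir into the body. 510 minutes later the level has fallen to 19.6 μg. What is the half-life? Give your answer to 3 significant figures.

219 minutes

A/A₀ = 19.6/98.7 ≈ 0.19858.
n = log₂(5.0357) ≈ 2.3322 half-lives elapsed in 510 minutes.
t½ = 510/2.3322 ≈ 218.68 minutes.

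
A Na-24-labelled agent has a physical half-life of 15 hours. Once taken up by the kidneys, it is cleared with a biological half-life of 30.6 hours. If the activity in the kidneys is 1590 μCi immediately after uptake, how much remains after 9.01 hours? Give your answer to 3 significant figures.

1/t_eff = 1/t_phys + 1/t_biol = 1/15 + 1/30.6 = 0.099346 per hour.
t_eff = 15 × 30.6 / (15 + 30.6) ≈ 10.066 hours.
Remaining = 1590 × (1/2)^(9.01/10.066) = 1590 × (1/2)^0.89511 ≈ 854.95 μCi.

855 μCi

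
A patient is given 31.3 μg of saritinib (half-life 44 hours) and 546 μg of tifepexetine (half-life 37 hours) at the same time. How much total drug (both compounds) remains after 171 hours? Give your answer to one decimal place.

saritinib: 31.3 × (1/2)^(171/44) = 31.3 × (1/2)^3.8864 ≈ 2.1166 μg.
tifepexetine: 546 × (1/2)^(171/37) = 546 × (1/2)^4.6216 ≈ 22.179 μg.
Total = 2.1166 + 22.179 ≈ 24.296 μg.

24.3 μg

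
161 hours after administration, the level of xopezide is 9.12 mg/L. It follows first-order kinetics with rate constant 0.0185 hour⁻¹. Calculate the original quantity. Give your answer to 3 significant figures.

179 mg/L

t½ = ln 2 / k = 0.69315 / 0.0185 ≈ 37.467 hours.
Number of half-lives elapsed: n = 161/37.467 ≈ 4.2971.
A₀ = A × 2^n = 9.12 × 2^4.2971 = 9.12 × 19.658 ≈ 179.28 mg/L.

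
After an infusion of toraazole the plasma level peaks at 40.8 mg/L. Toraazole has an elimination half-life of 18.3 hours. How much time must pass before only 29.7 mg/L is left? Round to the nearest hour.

Fraction remaining = 29.7/40.8 ≈ 0.72794.
n = log₂(40.8/29.7) = ln(1.3737)/ln 2 ≈ 0.45811 half-lives.
t = n × t½ = 0.45811 × 18.3 ≈ 8.3833 hours.

8 hours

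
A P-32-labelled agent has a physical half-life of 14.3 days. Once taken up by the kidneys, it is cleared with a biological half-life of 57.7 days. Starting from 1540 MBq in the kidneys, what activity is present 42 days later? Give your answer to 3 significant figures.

121 MBq

1/t_eff = 1/t_phys + 1/t_biol = 1/14.3 + 1/57.7 = 0.087261 per day.
t_eff = 14.3 × 57.7 / (14.3 + 57.7) ≈ 11.46 days.
Remaining = 1540 × (1/2)^(42/11.46) = 1540 × (1/2)^3.665 ≈ 121.41 MBq.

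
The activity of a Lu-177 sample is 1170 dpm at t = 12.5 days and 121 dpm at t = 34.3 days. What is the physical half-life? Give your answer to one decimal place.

6.7 days

Over Δt = 34.3 − 12.5 = 21.8 days, the level fell by a factor of 1170/121 ≈ 9.6694.
n = log₂(9.6694) ≈ 3.2734 half-lives, so t½ = 21.8/3.2734 ≈ 6.6597 days.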